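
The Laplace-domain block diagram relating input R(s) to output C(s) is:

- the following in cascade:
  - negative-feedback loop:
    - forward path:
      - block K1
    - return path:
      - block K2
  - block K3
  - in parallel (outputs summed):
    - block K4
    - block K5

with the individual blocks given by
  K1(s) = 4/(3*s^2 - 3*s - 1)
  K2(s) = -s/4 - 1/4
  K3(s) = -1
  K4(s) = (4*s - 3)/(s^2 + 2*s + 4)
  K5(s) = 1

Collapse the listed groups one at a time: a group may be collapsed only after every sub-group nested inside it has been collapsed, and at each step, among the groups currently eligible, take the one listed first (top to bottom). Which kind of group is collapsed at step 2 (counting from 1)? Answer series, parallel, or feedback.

The answer is parallel.

Reasoning:
Step 1: close the feedback loop around K1, K2
Step 2: reduce the parallel group K4, K5
Step 3: reduce the series chain [K1/(1+K1*K2)], K3, (K4+K5)
So the answer for step 2 is parallel.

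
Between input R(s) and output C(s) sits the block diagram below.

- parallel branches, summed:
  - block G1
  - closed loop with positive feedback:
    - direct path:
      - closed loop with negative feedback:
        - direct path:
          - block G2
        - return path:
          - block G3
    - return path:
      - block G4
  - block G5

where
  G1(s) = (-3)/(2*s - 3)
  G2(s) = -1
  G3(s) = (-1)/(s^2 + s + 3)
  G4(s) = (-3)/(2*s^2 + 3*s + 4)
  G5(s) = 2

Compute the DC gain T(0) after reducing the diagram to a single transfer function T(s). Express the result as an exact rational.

(1) apply the feedback formula to G2, G3 gives (-s^2 - s - 3)/(s^2 + s + 4)
(2) apply the feedback formula to [G2/(1+G2*G3)], G4 gives (-2*s^4 - 5*s^3 - 13*s^2 - 13*s - 12)/(2*s^4 + 5*s^3 + 12*s^2 + 13*s + 7)
(3) parallel reduction of G1, [[G2/(1+G2*G3)]/(1-[G2/(1+G2*G3)]*G4)], G5 gives (4*s^5 - 2*s^4 - 8*s^3 - 43*s^2 - 74*s - 27)/(4*s^5 + 4*s^4 + 9*s^3 - 10*s^2 - 25*s - 21)
That last expression is T(s); at s = 0 only the constant terms survive, so T(0) = -27/(-21) = 9/7.

Therefore the answer is 9/7.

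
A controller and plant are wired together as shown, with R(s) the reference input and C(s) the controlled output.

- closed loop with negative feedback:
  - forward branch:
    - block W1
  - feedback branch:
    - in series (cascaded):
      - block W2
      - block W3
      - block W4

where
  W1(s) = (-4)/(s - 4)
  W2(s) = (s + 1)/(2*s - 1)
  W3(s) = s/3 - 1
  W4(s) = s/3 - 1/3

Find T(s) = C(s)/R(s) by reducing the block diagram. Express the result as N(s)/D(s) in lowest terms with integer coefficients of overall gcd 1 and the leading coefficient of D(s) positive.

1. reduce the series chain W2, W3, W4: (s^3 - 3*s^2 - s + 3)/(18*s - 9)
2. apply the feedback formula to W1, (W2*W3*W4); the result is T(s) itself (integer coefficients, no common factor, positive leading denominator coefficient)

Therefore the answer is (72*s - 36)/(4*s^3 - 30*s^2 + 77*s - 24).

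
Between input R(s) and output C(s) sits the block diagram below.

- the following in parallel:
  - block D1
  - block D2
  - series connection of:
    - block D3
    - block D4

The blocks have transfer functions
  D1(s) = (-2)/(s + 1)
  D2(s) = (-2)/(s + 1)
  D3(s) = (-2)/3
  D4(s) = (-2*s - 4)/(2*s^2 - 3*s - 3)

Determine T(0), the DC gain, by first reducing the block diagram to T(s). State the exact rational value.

[1] combine D3, D4 in series -> (4*s + 8)/(6*s^2 - 9*s - 9)
[2] sum the parallel branches D1, D2, (D3*D4) -> (-20*s^2 + 48*s + 44)/(6*s^3 - 3*s^2 - 18*s - 9)
The step-2 result is T(s). Setting s = 0: T(0) = 44/(-9) = -44/9.

Answer: -44/9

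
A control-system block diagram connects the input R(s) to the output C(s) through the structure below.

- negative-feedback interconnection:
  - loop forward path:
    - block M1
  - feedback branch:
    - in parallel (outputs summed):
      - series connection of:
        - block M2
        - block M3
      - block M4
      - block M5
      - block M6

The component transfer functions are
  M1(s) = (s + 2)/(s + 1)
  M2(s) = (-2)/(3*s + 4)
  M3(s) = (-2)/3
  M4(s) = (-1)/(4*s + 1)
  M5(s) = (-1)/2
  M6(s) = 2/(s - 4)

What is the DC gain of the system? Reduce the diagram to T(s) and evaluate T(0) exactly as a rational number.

Step 1 - multiply M2, M3 (series): 4/(9*s + 12)
Step 2 - reduce the parallel group (M2*M3), M4, M5, M6: (-36*s^3 + 245*s^2 + 372*s + 160)/(72*s^3 - 174*s^2 - 432*s - 96)
Step 3 - feedback reduction of M1, ((M2*M3)+M4+M5+M6): (72*s^4 - 30*s^3 - 780*s^2 - 960*s - 192)/(36*s^4 + 71*s^3 + 256*s^2 + 376*s + 224)
Step 3 gives the overall T(s). Then T(0) = -192/224 = -6/7.

Final answer: -6/7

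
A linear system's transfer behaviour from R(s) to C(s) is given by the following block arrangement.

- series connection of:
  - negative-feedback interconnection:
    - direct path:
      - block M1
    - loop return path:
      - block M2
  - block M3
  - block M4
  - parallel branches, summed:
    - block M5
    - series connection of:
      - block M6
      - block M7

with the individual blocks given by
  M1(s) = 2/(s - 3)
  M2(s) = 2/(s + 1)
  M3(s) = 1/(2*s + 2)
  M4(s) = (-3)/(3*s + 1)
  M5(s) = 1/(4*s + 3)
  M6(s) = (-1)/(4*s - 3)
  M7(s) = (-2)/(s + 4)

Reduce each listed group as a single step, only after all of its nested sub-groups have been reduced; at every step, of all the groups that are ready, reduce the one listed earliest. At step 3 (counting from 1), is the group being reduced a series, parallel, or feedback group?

Answer: parallel

Working:
(1) reduce the feedback loop with forward M1 and return M2
(2) cascade M6, M7
(3) parallel reduction of M5, (M6*M7)
(4) reduce the series chain [M1/(1+M1*M2)], M3, M4, (M5+(M6*M7))
Step 3: parallel.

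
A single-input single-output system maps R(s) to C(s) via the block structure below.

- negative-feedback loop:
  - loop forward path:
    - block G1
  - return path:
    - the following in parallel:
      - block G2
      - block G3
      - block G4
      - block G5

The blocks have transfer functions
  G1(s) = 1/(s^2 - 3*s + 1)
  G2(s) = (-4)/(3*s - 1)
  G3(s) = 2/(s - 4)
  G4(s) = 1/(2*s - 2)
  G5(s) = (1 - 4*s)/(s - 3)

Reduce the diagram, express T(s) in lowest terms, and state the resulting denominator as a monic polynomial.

Answer: s^6 - 34*s^5/3 + 131*s^4/3 - 409*s^3/6 + 51*s^2 - 173*s/6 + 44/3

Working:
1. combine G2, G3, G4, G5 in parallel = (-24*s^4 + 141*s^3 - 178*s^2 + 9*s + 64)/(6*s^4 - 50*s^3 + 130*s^2 - 110*s + 24)
2. feedback reduction of G1, (G2+G3+G4+G5) = (6*s^4 - 50*s^3 + 130*s^2 - 110*s + 24)/(6*s^6 - 68*s^5 + 262*s^4 - 409*s^3 + 306*s^2 - 173*s + 88)
T(s) is the step-2 result (common factors already cancelled). Leading coefficient of the denominator: 6. Divide through by 6 for the monic polynomial.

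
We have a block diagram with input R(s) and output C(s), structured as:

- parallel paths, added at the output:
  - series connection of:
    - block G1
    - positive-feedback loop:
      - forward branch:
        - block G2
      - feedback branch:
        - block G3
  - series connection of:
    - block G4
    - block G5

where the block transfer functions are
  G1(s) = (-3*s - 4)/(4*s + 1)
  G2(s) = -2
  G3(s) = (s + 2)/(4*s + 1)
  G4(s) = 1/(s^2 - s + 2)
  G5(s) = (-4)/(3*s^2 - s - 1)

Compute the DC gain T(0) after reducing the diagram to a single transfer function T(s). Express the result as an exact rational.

First reduce the diagram to T(s).

[1] feedback reduction of G2, G3 = (-8*s - 2)/(6*s + 5)
[2] series reduction of G1, [G2/(1-G2*G3)] = (6*s + 8)/(6*s + 5)
[3] series reduction of G4, G5 = (-4)/(3*s^4 - 4*s^3 + 6*s^2 - s - 2)
[4] reduce the parallel group (G1*[G2/(1-G2*G3)]), (G4*G5) = (18*s^5 + 4*s^3 + 42*s^2 - 44*s - 36)/(18*s^5 - 9*s^4 + 16*s^3 + 24*s^2 - 17*s - 10)
Evaluating the step-4 result (the overall T(s)) at s = 0 gives T(0) = -36/(-10) = 18/5.

Answer: 18/5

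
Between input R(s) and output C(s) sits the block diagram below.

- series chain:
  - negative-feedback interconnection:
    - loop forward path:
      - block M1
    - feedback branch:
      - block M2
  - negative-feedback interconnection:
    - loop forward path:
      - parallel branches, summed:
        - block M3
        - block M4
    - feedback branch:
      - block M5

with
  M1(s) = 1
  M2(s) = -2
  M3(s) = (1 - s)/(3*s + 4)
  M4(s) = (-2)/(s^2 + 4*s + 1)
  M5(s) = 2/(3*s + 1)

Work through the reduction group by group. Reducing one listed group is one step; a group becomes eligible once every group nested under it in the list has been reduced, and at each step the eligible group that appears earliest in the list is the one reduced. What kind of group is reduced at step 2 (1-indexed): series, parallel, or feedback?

(1) apply the feedback formula to M1, M2
(2) sum the parallel branches M3, M4
(3) collapse the loop ((M3+M4) forward, M5 return)
(4) reduce the series chain [M1/(1+M1*M2)], [(M3+M4)/(1+(M3+M4)*M5)]
At step 2 the group reduced is parallel.

Final answer: parallel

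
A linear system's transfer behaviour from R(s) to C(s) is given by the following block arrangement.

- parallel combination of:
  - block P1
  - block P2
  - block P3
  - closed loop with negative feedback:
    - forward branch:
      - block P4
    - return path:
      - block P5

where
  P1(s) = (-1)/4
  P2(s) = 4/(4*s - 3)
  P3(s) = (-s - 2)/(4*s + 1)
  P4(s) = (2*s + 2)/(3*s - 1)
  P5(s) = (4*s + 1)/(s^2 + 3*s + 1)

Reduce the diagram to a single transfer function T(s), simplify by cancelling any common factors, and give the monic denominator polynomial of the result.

First reduce the diagram to T(s).

(1) feedback reduction of P4, P5 = (2*s^3 + 8*s^2 + 8*s + 2)/(3*s^3 + 16*s^2 + 10*s + 1)
(2) sum the parallel branches P1, P2, P3, [P4/(1+P4*P5)] = (32*s^5 + 92*s^4 + 873*s^3 + 952*s^2 + 322*s + 19)/(192*s^5 + 928*s^4 + 92*s^3 - 448*s^2 - 152*s - 12)
No further cancellation is possible in the step-2 result, so that is T(s). Its denominator becomes monic after dividing by the leading coefficient 192.

Answer: s^5 + 29*s^4/6 + 23*s^3/48 - 7*s^2/3 - 19*s/24 - 1/16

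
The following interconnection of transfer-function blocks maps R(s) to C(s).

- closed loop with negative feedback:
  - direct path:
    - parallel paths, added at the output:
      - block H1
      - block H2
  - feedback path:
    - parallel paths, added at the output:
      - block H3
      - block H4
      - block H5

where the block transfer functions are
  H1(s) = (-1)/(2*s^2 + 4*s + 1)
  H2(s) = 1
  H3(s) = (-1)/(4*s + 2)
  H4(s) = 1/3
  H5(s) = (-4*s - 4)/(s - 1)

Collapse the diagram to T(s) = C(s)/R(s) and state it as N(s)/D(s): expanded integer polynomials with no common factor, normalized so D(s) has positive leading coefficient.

Reducing step by step:

(1) combine H1, H2 in parallel; result (2*s^2 + 4*s)/(2*s^2 + 4*s + 1)
(2) sum the parallel branches H3, H4, H5; result (-44*s^2 - 77*s - 23)/(12*s^2 - 6*s - 6)
(3) close the feedback loop around (H1+H2), (H3+H4+H5); the result is T(s) itself (integer coefficients, no common factor, positive leading denominator coefficient)

Answer: (-12*s^4 - 18*s^3 + 18*s^2 + 12*s)/(32*s^4 + 147*s^3 + 189*s^2 + 61*s + 3)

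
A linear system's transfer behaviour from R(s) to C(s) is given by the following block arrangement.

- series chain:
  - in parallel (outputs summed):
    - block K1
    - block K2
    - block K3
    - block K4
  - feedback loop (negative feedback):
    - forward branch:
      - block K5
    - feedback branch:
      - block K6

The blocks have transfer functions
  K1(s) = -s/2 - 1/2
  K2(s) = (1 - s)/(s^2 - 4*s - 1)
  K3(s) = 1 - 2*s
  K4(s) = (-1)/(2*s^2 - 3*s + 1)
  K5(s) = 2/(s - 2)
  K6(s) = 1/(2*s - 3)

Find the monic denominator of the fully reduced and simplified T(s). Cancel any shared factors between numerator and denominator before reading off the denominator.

(1) reduce the parallel group K1, K2, K3, K4 gives (-10*s^5 + 57*s^4 - 70*s^3 + 24*s^2 + 4*s + 3)/(4*s^4 - 22*s^3 + 22*s^2 - 2*s - 2)
(2) close the feedback loop around K5, K6 gives (4*s - 6)/(2*s^2 - 7*s + 8)
(3) series reduction of (K1+K2+K3+K4), [K5/(1+K5*K6)] gives (-20*s^6 + 144*s^5 - 311*s^4 + 258*s^3 - 64*s^2 - 6*s - 9)/(4*s^6 - 36*s^5 + 115*s^4 - 167*s^3 + 93*s^2 - s - 8)
That last expression is T(s), already simplified. Scaling its denominator by 1/4 (the reciprocal of the leading coefficient) yields the monic denominator.

Therefore the answer is s^6 - 9*s^5 + 115*s^4/4 - 167*s^3/4 + 93*s^2/4 - s/4 - 2.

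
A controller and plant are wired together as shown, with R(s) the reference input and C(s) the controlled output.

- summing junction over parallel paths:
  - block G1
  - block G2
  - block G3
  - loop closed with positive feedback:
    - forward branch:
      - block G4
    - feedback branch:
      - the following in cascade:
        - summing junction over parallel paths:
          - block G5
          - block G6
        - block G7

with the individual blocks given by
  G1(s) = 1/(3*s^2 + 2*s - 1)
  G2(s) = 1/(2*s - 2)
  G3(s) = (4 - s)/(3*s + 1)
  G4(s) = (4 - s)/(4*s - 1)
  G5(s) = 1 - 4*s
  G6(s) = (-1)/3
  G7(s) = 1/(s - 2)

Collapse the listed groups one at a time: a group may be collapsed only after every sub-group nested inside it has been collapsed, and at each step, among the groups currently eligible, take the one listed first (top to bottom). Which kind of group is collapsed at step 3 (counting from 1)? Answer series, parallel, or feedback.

Reducing step by step:

Step 1: add G5, G6 (parallel)
Step 2: multiply (G5+G6), G7 (series)
Step 3: apply the feedback formula to G4, ((G5+G6)*G7)
Step 4: parallel reduction of G1, G2, G3, [G4/(1-G4*((G5+G6)*G7))]
Step 3 collapses a feedback group.

Answer: feedback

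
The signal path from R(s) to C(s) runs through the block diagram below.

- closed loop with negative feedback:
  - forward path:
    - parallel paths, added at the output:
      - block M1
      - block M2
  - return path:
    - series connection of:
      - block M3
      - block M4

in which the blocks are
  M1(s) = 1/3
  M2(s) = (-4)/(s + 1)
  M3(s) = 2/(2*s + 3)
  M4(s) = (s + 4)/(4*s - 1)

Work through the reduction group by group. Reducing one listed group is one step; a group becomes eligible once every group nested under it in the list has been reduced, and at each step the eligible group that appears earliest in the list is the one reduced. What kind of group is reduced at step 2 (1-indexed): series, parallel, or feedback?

Step 1: combine M1, M2 in parallel
Step 2: multiply M3, M4 (series)
Step 3: feedback reduction of (M1+M2), (M3*M4)
The group at step 2 is a series group.

Therefore the answer is series.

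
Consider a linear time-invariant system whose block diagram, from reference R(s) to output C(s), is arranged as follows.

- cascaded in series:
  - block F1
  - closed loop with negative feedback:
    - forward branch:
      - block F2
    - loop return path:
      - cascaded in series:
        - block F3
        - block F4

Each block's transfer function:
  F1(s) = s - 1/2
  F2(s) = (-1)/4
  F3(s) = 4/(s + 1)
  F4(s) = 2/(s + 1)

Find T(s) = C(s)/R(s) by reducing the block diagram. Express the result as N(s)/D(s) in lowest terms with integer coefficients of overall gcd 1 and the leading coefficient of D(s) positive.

Step 1. multiply F3, F4 (series): 8/(s^2 + 2*s + 1)
Step 2. close the feedback loop around F2, (F3*F4): (-s^2 - 2*s - 1)/(4*s^2 + 8*s - 4)
Step 3. reduce the series chain F1, [F2/(1+F2*(F3*F4))], giving the overall T(s)

Hence the answer: (-2*s^3 - 3*s^2 + 1)/(8*s^2 + 16*s - 8)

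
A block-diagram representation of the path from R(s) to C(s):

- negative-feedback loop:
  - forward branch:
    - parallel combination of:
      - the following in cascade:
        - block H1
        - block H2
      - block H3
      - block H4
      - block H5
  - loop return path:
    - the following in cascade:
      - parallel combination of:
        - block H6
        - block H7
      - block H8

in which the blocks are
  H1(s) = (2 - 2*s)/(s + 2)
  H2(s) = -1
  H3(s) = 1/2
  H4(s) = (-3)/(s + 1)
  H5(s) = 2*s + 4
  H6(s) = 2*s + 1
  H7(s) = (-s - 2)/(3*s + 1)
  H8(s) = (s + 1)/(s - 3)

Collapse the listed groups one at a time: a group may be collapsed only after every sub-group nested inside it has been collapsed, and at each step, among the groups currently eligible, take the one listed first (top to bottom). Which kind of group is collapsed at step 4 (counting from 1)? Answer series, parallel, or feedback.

Reducing step by step:

[1] reduce the series chain H1, H2
[2] add (H1*H2), H3, H4, H5 (parallel)
[3] sum the parallel branches H6, H7
[4] reduce the series chain (H6+H7), H8
[5] apply the feedback formula to ((H1*H2)+H3+H4+H5), ((H6+H7)*H8)
Step 4 collapses a series group.

Answer: series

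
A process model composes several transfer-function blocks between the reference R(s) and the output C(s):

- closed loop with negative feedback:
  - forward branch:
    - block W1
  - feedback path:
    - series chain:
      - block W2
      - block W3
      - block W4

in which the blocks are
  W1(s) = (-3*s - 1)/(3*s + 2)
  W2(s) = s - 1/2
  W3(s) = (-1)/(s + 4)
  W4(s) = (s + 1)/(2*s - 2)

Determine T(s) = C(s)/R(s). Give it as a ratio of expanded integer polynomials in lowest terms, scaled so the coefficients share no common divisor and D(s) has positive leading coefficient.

First reduce the diagram to T(s).

Step 1 - cascade W2, W3, W4, giving (-2*s^2 - s + 1)/(4*s^2 + 12*s - 16)
Step 2 - collapse the loop (W1 forward, (W2*W3*W4) return), which is the overall transfer function T(s) = C(s)/R(s) in lowest terms

Answer: (-12*s^3 - 40*s^2 + 36*s + 16)/(18*s^3 + 49*s^2 - 26*s - 33)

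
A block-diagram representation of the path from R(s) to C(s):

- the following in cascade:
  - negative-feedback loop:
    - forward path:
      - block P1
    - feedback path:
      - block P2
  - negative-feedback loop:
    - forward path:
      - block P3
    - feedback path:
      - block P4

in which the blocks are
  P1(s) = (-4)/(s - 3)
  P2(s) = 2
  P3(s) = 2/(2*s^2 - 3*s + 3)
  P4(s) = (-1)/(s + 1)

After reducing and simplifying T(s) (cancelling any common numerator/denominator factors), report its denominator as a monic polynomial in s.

Reducing step by step:

[1] close the feedback loop around P1, P2 = (-4)/(s - 11)
[2] reduce the feedback loop with forward P3 and return P4 = (2*s + 2)/(2*s^3 - s^2 + 1)
[3] multiply [P1/(1+P1*P2)], [P3/(1+P3*P4)] (series) = (-8*s - 8)/(2*s^4 - 23*s^3 + 11*s^2 + s - 11)
Step 3 gives the fully reduced T(s), with no common factor left to cancel. The denominator's leading coefficient is 2, so divide each of its coefficients by 2 to get the monic form.

Answer: s^4 - 23*s^3/2 + 11*s^2/2 + s/2 - 11/2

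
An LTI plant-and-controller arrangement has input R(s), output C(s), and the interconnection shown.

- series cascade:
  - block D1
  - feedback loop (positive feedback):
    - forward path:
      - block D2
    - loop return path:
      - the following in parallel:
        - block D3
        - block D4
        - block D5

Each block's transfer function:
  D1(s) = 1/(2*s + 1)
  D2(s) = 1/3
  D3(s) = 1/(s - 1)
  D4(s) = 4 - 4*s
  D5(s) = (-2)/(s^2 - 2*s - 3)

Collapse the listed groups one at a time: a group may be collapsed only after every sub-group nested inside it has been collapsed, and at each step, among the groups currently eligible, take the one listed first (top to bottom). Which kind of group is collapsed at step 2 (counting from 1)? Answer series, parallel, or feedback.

(1) sum the parallel branches D3, D4, D5
(2) collapse the loop (D2 forward, (D3+D4+D5) return)
(3) series reduction of D1, [D2/(1-D2*(D3+D4+D5))]
So the answer for step 2 is feedback.

Final answer: feedback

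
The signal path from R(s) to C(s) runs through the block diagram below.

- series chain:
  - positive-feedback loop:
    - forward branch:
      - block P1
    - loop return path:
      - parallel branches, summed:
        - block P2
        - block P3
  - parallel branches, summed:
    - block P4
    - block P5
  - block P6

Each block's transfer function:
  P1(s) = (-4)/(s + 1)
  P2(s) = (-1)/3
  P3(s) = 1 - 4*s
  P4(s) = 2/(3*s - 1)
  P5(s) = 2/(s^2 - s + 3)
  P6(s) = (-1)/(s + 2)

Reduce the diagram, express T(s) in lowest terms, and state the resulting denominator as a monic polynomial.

The answer is s^5 + 19*s^4/45 + 68*s^3/135 + 743*s^2/135 - 457*s/135 + 22/45.

Reasoning:
1. combine P2, P3 in parallel, giving 2/3 - 4*s
2. apply the feedback formula to P1, (P2+P3), giving 12/(45*s - 11)
3. add P4, P5 (parallel), giving (2*s^2 + 4*s + 4)/(3*s^3 - 4*s^2 + 10*s - 3)
4. reduce the series chain [P1/(1-P1*(P2+P3))], (P4+P5), P6, giving (-24*s^2 - 48*s - 48)/(135*s^5 + 57*s^4 + 68*s^3 + 743*s^2 - 457*s + 66)
That last expression is T(s), already simplified. Scaling its denominator by 1/135 (the reciprocal of the leading coefficient) yields the monic denominator.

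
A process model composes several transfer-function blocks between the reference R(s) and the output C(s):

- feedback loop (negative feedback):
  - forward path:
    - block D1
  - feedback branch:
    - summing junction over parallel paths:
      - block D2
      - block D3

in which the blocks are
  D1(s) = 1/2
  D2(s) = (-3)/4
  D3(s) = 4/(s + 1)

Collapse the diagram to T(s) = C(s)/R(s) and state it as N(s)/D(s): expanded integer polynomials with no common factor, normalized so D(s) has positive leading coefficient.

First reduce the diagram to T(s).

1. sum the parallel branches D2, D3, giving (13 - 3*s)/(4*s + 4)
2. feedback reduction of D1, (D2+D3): this yields T(s), and no further normalization is needed

Answer: (4*s + 4)/(5*s + 21)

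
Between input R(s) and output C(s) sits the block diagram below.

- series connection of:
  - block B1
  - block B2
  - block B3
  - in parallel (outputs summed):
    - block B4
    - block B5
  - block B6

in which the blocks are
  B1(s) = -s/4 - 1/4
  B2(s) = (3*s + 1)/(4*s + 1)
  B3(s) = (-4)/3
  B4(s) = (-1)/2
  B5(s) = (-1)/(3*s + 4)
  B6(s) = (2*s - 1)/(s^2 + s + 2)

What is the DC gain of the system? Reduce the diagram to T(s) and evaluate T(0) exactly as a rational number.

The answer is 1/8.

Reasoning:
Step 1 - sum the parallel branches B4, B5; result (-3*s - 6)/(6*s + 8)
Step 2 - series reduction of B1, B2, B3, (B4+B5), B6; result (-6*s^4 - 17*s^3 - 8*s^2 + 5*s + 2)/(24*s^4 + 62*s^3 + 94*s^2 + 84*s + 16)
DC gain: substitute s = 0 into T(s) from step 2: T(0) = 2/16 = 1/8.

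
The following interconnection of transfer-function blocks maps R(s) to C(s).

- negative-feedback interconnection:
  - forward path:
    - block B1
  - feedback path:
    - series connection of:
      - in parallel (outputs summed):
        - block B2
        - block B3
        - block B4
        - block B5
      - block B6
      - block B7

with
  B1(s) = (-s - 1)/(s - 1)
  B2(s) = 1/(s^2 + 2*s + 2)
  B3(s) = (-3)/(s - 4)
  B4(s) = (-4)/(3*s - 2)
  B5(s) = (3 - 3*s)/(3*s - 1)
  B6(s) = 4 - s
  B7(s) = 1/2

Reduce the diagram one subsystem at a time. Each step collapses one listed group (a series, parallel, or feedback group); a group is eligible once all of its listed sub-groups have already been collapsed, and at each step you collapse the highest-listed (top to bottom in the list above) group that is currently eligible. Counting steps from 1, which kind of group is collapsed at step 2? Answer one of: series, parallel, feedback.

1. sum the parallel branches B2, B3, B4, B5
2. reduce the series chain (B2+B3+B4+B5), B6, B7
3. feedback reduction of B1, ((B2+B3+B4+B5)*B6*B7)
Step 2: series.

Answer: series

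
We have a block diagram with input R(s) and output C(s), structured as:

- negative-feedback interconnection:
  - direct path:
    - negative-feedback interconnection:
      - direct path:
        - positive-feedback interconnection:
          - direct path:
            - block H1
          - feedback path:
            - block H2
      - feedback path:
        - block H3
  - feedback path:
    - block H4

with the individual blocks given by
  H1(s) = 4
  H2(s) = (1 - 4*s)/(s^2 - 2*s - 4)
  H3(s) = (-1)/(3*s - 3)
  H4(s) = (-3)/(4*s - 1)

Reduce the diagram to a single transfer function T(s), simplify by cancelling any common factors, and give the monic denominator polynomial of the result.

Step 1. close the feedback loop around H1, H2 -> (4*s^2 - 8*s - 16)/(s^2 + 14*s - 8)
Step 2. apply the feedback formula to [H1/(1-H1*H2)], H3 -> (12*s^3 - 36*s^2 - 24*s + 48)/(3*s^3 + 35*s^2 - 58*s + 40)
Step 3. collapse the loop ([[H1/(1-H1*H2)]/(1+[H1/(1-H1*H2)]*H3)] forward, H4 return) -> (48*s^4 - 156*s^3 - 60*s^2 + 216*s - 48)/(12*s^4 + 101*s^3 - 159*s^2 + 290*s - 184)
Step 3 gives the fully reduced T(s), with no common factor left to cancel. The denominator's leading coefficient is 12, so divide each of its coefficients by 12 to get the monic form.

Final answer: s^4 + 101*s^3/12 - 53*s^2/4 + 145*s/6 - 46/3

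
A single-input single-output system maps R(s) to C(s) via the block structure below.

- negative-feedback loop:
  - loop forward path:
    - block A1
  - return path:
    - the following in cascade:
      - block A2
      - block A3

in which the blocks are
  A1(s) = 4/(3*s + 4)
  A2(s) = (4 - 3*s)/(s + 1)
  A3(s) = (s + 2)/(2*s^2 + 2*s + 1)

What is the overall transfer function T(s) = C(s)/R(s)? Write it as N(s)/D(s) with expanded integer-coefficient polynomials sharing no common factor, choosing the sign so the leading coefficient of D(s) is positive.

Reducing step by step:

(1) cascade A2, A3: (-3*s^2 - 2*s + 8)/(2*s^3 + 4*s^2 + 3*s + 1)
(2) apply the feedback formula to A1, (A2*A3), which is the overall transfer function T(s) = C(s)/R(s) in lowest terms

Answer: (8*s^3 + 16*s^2 + 12*s + 4)/(6*s^4 + 20*s^3 + 13*s^2 + 7*s + 36)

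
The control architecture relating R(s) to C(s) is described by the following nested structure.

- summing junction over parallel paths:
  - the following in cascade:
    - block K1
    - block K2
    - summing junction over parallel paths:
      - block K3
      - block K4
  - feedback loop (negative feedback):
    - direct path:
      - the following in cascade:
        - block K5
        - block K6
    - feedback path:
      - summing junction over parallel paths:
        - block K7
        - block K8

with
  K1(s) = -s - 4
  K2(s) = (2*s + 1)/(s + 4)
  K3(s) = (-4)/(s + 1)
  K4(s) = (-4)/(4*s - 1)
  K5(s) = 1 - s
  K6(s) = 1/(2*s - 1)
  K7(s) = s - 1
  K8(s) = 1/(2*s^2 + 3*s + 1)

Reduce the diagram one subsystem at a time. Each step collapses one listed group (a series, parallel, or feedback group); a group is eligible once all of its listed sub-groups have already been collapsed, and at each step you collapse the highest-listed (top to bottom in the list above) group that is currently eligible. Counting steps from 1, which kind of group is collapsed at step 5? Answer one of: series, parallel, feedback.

(1) parallel reduction of K3, K4
(2) combine K1, K2, (K3+K4) in series
(3) cascade K5, K6
(4) combine K7, K8 in parallel
(5) close the feedback loop around (K5*K6), (K7+K8)
(6) parallel reduction of (K1*K2*(K3+K4)), [(K5*K6)/(1+(K5*K6)*(K7+K8))]
Step 5: feedback.

Final answer: feedback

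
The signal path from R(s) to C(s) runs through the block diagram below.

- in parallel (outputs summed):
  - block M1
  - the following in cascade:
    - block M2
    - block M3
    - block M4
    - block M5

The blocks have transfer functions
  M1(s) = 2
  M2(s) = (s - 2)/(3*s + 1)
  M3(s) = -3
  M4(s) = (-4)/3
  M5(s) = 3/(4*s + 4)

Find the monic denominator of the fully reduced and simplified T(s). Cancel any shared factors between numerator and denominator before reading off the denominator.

[1] cascade M2, M3, M4, M5 gives (3*s - 6)/(3*s^2 + 4*s + 1)
[2] parallel reduction of M1, (M2*M3*M4*M5) gives (6*s^2 + 11*s - 4)/(3*s^2 + 4*s + 1)
That last expression is T(s), already simplified. Scaling its denominator by 1/3 (the reciprocal of the leading coefficient) yields the monic denominator.

Final answer: s^2 + 4*s/3 + 1/3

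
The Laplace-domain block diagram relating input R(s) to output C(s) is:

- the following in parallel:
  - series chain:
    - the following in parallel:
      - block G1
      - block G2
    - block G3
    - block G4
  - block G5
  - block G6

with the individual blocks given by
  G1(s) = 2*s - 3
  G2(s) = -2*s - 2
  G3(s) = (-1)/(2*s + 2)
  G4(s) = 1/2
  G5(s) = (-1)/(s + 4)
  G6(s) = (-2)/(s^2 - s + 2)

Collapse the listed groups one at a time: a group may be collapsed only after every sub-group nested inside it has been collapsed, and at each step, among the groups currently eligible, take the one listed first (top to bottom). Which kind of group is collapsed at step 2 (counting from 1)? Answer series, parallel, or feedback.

Reducing step by step:

1. sum the parallel branches G1, G2
2. multiply (G1+G2), G3, G4 (series)
3. parallel reduction of ((G1+G2)*G3*G4), G5, G6
So the answer for step 2 is series.

Answer: series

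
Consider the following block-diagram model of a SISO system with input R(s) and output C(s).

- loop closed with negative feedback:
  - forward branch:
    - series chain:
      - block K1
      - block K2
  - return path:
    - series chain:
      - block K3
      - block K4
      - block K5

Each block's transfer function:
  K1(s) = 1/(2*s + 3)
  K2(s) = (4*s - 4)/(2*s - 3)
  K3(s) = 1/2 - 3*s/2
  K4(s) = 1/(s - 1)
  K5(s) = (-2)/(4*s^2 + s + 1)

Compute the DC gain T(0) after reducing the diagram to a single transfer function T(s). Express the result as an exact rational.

First reduce the diagram to T(s).

Step 1 - reduce the series chain K1, K2, giving (4*s - 4)/(4*s^2 - 9)
Step 2 - multiply K3, K4, K5 (series), giving (3*s - 1)/(4*s^3 - 3*s^2 - 1)
Step 3 - close the feedback loop around (K1*K2), (K3*K4*K5), giving (16*s^3 - 12*s^2 - 4)/(16*s^4 + 4*s^3 - 32*s^2 + 3*s - 13)
The step-3 result is T(s). Setting s = 0: T(0) = -4/(-13) = 4/13.

Answer: 4/13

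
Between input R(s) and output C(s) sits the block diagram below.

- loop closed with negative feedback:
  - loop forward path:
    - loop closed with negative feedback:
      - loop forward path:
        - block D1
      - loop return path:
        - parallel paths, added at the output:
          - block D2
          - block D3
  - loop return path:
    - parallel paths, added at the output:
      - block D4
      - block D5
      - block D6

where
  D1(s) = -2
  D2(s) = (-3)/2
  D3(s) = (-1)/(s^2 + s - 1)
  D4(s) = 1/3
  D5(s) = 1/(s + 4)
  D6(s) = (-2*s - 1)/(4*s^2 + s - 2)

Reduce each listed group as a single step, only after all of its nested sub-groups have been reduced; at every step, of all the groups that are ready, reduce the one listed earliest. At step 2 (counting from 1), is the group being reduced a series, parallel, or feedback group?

Step 1 - sum the parallel branches D2, D3
Step 2 - feedback reduction of D1, (D2+D3)
Step 3 - add D4, D5, D6 (parallel)
Step 4 - close the feedback loop around [D1/(1+D1*(D2+D3))], (D4+D5+D6)
Step 2: feedback.

Therefore the answer is feedback.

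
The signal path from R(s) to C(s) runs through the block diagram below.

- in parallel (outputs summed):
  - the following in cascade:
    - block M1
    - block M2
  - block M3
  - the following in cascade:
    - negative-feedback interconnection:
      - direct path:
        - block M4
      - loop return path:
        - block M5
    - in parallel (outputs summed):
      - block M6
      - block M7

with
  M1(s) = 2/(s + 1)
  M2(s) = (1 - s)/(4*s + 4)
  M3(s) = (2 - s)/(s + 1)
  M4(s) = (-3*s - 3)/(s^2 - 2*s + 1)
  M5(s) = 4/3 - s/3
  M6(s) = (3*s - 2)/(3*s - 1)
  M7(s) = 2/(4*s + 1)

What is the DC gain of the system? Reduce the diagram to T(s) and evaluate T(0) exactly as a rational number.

The answer is 13/2.

Reasoning:
Step 1. reduce the series chain M1, M2: (1 - s)/(2*s^2 + 4*s + 2)
Step 2. apply the feedback formula to M4, M5: (-3*s - 3)/(2*s^2 - 5*s - 3)
Step 3. parallel reduction of M6, M7: (12*s^2 + s - 4)/(12*s^2 - s - 1)
Step 4. series reduction of [M4/(1+M4*M5)], (M6+M7): (-36*s^3 - 39*s^2 + 9*s + 12)/(24*s^4 - 62*s^3 - 33*s^2 + 8*s + 3)
Step 5. parallel reduction of (M1*M2), M3, ([M4/(1+M4*M5)]*(M6+M7)): (-48*s^6 + 76*s^5 - 98*s^4 - 569*s^3 - 181*s^2 + 109*s + 39)/(48*s^6 - 28*s^5 - 266*s^4 - 240*s^3 - 28*s^2 + 28*s + 6)
DC gain: substitute s = 0 into T(s) from step 5: T(0) = 39/6 = 13/2.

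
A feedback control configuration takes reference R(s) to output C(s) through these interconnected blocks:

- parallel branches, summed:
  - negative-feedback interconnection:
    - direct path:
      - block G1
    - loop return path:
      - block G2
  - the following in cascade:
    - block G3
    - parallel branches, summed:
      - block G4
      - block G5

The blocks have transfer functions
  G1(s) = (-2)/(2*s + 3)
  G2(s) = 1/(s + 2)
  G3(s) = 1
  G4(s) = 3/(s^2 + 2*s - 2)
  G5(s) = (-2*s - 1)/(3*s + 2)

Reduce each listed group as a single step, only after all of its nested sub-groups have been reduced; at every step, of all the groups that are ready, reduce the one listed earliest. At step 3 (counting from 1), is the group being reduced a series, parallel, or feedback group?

The answer is series.

Reasoning:
(1) collapse the loop (G1 forward, G2 return)
(2) combine G4, G5 in parallel
(3) combine G3, (G4+G5) in series
(4) combine [G1/(1+G1*G2)], (G3*(G4+G5)) in parallel
The group at step 3 is a series group.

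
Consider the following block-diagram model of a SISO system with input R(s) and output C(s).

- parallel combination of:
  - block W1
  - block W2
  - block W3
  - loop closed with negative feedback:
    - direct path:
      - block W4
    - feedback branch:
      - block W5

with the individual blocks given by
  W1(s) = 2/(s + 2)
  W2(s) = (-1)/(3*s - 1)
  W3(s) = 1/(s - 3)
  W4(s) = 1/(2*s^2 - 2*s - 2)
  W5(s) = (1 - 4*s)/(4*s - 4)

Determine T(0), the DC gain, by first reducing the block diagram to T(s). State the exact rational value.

1. apply the feedback formula to W4, W5 gives (4*s - 4)/(8*s^3 - 16*s^2 - 4*s + 9)
2. combine W1, W2, W3, [W4/(1+W4*W5)] in parallel gives (64*s^5 - 228*s^4 + 244*s^3 - 84*s^2 - 74*s + 66)/(24*s^6 - 80*s^5 - 84*s^4 + 363*s^3 - 64*s^2 - 177*s + 54)
Evaluating the step-2 result (the overall T(s)) at s = 0 gives T(0) = 66/54 = 11/9.

Answer: 11/9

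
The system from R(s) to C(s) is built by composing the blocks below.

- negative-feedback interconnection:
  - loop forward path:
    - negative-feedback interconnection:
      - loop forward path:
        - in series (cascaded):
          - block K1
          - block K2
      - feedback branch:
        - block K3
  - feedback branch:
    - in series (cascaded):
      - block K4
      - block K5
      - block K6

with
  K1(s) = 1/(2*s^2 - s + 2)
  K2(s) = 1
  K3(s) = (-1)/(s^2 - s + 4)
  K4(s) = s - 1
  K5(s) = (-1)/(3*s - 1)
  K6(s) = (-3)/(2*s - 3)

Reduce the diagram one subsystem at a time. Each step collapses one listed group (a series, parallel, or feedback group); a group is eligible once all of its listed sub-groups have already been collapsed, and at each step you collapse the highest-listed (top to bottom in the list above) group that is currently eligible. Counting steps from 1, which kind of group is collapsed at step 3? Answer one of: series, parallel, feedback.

The answer is series.

Reasoning:
Step 1: reduce the series chain K1, K2
Step 2: feedback reduction of (K1*K2), K3
Step 3: cascade K4, K5, K6
Step 4: feedback reduction of [(K1*K2)/(1+(K1*K2)*K3)], (K4*K5*K6)
The group at step 3 is a series group.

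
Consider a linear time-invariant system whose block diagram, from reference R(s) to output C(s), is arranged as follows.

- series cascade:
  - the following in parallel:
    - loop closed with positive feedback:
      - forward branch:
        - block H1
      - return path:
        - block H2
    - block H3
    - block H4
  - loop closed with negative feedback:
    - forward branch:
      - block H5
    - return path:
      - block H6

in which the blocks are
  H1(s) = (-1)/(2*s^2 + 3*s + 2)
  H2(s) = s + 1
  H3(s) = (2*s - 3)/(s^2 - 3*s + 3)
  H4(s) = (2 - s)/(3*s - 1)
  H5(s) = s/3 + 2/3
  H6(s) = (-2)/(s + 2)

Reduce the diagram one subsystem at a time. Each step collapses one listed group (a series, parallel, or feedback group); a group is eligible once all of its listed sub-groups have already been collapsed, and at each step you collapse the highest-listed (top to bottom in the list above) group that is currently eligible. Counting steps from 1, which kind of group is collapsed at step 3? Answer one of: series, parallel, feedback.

Step 1: close the feedback loop around H1, H2
Step 2: combine [H1/(1-H1*H2)], H3, H4 in parallel
Step 3: feedback reduction of H5, H6
Step 4: reduce the series chain ([H1/(1-H1*H2)]+H3+H4), [H5/(1+H5*H6)]
Step 3: feedback.

Answer: feedback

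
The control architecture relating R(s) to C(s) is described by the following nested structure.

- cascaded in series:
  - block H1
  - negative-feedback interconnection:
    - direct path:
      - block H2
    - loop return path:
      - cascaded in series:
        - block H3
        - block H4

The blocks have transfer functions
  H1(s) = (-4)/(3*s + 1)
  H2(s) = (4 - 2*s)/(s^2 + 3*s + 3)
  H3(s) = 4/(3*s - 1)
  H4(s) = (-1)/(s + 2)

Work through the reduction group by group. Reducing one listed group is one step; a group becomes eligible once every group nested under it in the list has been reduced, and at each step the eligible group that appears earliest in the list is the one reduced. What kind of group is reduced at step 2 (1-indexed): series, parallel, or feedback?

[1] reduce the series chain H3, H4
[2] close the feedback loop around H2, (H3*H4)
[3] multiply H1, [H2/(1+H2*(H3*H4))] (series)
The group at step 2 is a feedback group.

Hence the answer: feedback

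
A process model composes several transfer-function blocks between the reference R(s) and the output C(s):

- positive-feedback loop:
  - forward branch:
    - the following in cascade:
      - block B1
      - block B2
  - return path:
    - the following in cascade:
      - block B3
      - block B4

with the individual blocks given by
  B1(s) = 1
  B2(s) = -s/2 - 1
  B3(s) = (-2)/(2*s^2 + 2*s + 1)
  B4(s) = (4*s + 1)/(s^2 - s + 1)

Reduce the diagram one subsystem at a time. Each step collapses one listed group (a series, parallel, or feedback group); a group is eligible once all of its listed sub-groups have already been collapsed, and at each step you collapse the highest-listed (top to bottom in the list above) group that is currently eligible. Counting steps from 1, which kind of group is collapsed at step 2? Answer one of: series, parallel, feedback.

(1) combine B1, B2 in series
(2) cascade B3, B4
(3) feedback reduction of (B1*B2), (B3*B4)
Step 2: series.

Hence the answer: series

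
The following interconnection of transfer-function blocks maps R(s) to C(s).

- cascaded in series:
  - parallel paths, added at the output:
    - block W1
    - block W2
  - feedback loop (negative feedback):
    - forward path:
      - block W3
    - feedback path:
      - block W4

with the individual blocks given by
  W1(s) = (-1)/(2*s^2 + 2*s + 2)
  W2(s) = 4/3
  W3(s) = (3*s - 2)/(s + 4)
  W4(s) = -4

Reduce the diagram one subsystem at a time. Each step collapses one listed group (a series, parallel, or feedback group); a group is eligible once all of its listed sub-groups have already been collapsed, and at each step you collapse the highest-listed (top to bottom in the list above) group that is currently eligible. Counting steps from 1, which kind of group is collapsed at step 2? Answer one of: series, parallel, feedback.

Step 1. parallel reduction of W1, W2
Step 2. reduce the feedback loop with forward W3 and return W4
Step 3. reduce the series chain (W1+W2), [W3/(1+W3*W4)]
The group at step 2 is a feedback group.

Hence the answer: feedback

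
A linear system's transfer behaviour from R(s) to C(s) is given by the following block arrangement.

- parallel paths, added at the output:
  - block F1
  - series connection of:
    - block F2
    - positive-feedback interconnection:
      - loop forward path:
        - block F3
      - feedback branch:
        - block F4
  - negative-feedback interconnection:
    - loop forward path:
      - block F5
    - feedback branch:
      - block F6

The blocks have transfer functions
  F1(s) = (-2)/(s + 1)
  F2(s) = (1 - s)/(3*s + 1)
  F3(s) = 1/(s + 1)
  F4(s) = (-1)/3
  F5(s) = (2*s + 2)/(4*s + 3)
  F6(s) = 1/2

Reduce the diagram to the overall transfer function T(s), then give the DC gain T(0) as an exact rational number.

Step 1 - feedback reduction of F3, F4 = 3/(3*s + 4)
Step 2 - reduce the series chain F2, [F3/(1-F3*F4)] = (3 - 3*s)/(9*s^2 + 15*s + 4)
Step 3 - collapse the loop (F5 forward, F6 return) = (2*s + 2)/(5*s + 4)
Step 4 - sum the parallel branches F1, (F2*[F3/(1-F3*F4)]), [F5/(1+F5*F6)] = (18*s^4 - 39*s^3 - 148*s^2 - 99*s - 12)/(45*s^4 + 156*s^3 + 191*s^2 + 96*s + 16)
The step-4 result is T(s). Setting s = 0: T(0) = -12/16 = -3/4.

Answer: -3/4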